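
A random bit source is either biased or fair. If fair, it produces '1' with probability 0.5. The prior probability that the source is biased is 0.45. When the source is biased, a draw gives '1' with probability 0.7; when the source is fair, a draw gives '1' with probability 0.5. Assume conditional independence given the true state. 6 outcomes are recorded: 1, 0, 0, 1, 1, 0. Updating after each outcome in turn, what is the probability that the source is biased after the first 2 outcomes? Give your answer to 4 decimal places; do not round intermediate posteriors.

After '1': P(biased) = 0.7·0.4500 / (0.7·0.4500 + 0.5·0.5500) ≈ 0.5339
After '0': P(biased) = 0.3·0.5339 / (0.3·0.5339 + 0.5·0.4661) ≈ 0.4073

0.4073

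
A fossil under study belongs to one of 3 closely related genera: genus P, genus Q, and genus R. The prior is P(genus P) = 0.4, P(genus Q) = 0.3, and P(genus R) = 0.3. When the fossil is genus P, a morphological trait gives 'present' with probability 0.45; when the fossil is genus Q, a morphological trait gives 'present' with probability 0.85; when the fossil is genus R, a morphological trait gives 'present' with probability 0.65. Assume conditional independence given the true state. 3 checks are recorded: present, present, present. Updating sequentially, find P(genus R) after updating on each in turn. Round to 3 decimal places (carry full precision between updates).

0.272

After 'present': normaliser = 0.45·0.4000 + 0.85·0.3000 + 0.65·0.3000; P(genus P) ≈ 0.2857, P(genus Q) ≈ 0.4048, P(genus R) ≈ 0.3095
After 'present': normaliser = 0.45·0.2857 + 0.85·0.4048 + 0.65·0.3095; P(genus P) ≈ 0.1908, P(genus Q) ≈ 0.5106, P(genus R) ≈ 0.2986
After 'present': normaliser = 0.45·0.1908 + 0.85·0.5106 + 0.65·0.2986; P(genus P) ≈ 0.1203, P(genus Q) ≈ 0.6079, P(genus R) ≈ 0.2718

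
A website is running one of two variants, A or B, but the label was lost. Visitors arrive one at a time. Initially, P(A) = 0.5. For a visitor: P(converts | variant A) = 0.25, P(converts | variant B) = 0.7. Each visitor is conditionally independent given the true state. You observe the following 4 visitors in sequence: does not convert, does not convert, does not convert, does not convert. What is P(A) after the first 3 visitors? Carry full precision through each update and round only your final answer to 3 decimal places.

After 'does not convert': P(A) = 0.75·0.5000 / (0.75·0.5000 + 0.3·0.5000) ≈ 0.7143
After 'does not convert': P(A) = 0.75·0.7143 / (0.75·0.7143 + 0.3·0.2857) ≈ 0.8621
After 'does not convert': P(A) = 0.75·0.8621 / (0.75·0.8621 + 0.3·0.1379) ≈ 0.9398

0.940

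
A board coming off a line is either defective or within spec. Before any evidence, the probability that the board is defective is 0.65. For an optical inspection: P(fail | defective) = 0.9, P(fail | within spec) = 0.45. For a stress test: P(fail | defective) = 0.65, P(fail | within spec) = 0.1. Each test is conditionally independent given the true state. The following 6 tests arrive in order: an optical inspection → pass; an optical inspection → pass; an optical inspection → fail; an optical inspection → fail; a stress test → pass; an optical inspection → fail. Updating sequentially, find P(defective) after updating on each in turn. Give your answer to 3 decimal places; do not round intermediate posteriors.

Each posterior becomes the prior for the next update.
After an optical inspection='pass': P(defective) = 0.1·0.6500 / (0.1·0.6500 + 0.55·0.3500) ≈ 0.2524
After an optical inspection='pass': P(defective) = 0.1·0.2524 / (0.1·0.2524 + 0.55·0.7476) ≈ 0.0578
After an optical inspection='fail': P(defective) = 0.9·0.0578 / (0.9·0.0578 + 0.45·0.9422) ≈ 0.1094
After an optical inspection='fail': P(defective) = 0.9·0.1094 / (0.9·0.1094 + 0.45·0.8906) ≈ 0.1972
After a stress test='pass': P(defective) = 0.35·0.1972 / (0.35·0.1972 + 0.9·0.8028) ≈ 0.0872
After an optical inspection='fail': P(defective) = 0.9·0.0872 / (0.9·0.0872 + 0.45·0.9128) ≈ 0.1604

0.160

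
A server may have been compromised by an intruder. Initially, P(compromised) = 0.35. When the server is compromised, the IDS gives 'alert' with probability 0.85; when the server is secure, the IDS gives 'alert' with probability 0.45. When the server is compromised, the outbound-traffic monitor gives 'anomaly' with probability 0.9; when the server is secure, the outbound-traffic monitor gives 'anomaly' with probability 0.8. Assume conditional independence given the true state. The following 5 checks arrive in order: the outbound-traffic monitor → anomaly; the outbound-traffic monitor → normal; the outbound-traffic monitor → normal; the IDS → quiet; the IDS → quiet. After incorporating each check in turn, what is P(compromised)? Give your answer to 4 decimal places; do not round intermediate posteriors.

0.0111

After the outbound-traffic monitor='anomaly': P(compromised) = 0.9·0.3500 / (0.9·0.3500 + 0.8·0.6500) ≈ 0.3772
After the outbound-traffic monitor='normal': P(compromised) = 0.1·0.3772 / (0.1·0.3772 + 0.2·0.6228) ≈ 0.2325
After the outbound-traffic monitor='normal': P(compromised) = 0.1·0.2325 / (0.1·0.2325 + 0.2·0.7675) ≈ 0.1315
After the IDS='quiet': P(compromised) = 0.15·0.1315 / (0.15·0.1315 + 0.55·0.8685) ≈ 0.0397
After the IDS='quiet': P(compromised) = 0.15·0.0397 / (0.15·0.0397 + 0.55·0.9603) ≈ 0.0111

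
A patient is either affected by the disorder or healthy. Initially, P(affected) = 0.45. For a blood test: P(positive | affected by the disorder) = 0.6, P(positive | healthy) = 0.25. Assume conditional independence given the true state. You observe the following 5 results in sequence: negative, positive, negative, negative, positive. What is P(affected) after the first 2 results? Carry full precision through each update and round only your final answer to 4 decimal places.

0.5115

Each posterior becomes the prior for the next update.
After 'negative': P(affected) = 0.4·0.4500 / (0.4·0.4500 + 0.75·0.5500) ≈ 0.3038
After 'positive': P(affected) = 0.6·0.3038 / (0.6·0.3038 + 0.25·0.6962) ≈ 0.5115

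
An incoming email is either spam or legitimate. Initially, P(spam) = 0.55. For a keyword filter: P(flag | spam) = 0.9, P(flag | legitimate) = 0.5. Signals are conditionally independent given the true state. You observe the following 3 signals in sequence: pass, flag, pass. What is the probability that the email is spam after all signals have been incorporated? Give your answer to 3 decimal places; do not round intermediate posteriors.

0.081

After 'pass': P(spam) = 0.1·0.5500 / (0.1·0.5500 + 0.5·0.4500) ≈ 0.1964
After 'flag': P(spam) = 0.9·0.1964 / (0.9·0.1964 + 0.5·0.8036) ≈ 0.3056
After 'pass': P(spam) = 0.1·0.3056 / (0.1·0.3056 + 0.5·0.6944) ≈ 0.0809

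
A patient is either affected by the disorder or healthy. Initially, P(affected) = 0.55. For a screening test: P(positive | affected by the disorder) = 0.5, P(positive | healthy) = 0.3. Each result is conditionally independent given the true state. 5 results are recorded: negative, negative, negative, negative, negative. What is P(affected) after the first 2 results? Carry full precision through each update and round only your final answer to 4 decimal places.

0.3841

After 'negative': P(affected) = 0.5·0.5500 / (0.5·0.5500 + 0.7·0.4500) ≈ 0.4661
After 'negative': P(affected) = 0.5·0.4661 / (0.5·0.4661 + 0.7·0.5339) ≈ 0.3841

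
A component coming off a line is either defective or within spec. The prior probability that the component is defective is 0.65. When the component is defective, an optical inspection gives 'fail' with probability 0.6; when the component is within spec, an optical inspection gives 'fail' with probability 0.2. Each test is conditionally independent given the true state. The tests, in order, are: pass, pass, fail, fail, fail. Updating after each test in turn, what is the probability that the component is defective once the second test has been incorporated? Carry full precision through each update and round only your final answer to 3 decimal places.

After 'pass': P(defective) = 0.4·0.6500 / (0.4·0.6500 + 0.8·0.3500) ≈ 0.4815
After 'pass': P(defective) = 0.4·0.4815 / (0.4·0.4815 + 0.8·0.5185) ≈ 0.3171

0.317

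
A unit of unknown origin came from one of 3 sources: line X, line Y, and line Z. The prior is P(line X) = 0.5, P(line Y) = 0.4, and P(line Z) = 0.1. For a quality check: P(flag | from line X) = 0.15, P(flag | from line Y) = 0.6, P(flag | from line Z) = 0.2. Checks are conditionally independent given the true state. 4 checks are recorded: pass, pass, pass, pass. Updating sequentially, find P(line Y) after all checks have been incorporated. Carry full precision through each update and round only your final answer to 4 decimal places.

After 'pass': normaliser = 0.85·0.5000 + 0.4·0.4000 + 0.8·0.1000; P(line X) ≈ 0.6391, P(line Y) ≈ 0.2406, P(line Z) ≈ 0.1203
After 'pass': normaliser = 0.85·0.6391 + 0.4·0.2406 + 0.8·0.1203; P(line X) ≈ 0.7384, P(line Y) ≈ 0.1308, P(line Z) ≈ 0.1308
After 'pass': normaliser = 0.85·0.7384 + 0.4·0.1308 + 0.8·0.1308; P(line X) ≈ 0.7999, P(line Y) ≈ 0.0667, P(line Z) ≈ 0.1334
After 'pass': normaliser = 0.85·0.7999 + 0.4·0.0667 + 0.8·0.1334; P(line X) ≈ 0.8360, P(line Y) ≈ 0.0328, P(line Z) ≈ 0.1312

0.0328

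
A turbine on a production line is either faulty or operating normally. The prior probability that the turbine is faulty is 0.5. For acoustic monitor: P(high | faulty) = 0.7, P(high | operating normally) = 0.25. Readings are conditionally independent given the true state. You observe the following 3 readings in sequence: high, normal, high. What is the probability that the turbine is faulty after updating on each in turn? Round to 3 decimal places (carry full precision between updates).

After 'high': P(faulty) = 0.7·0.5000 / (0.7·0.5000 + 0.25·0.5000) ≈ 0.7368
After 'normal': P(faulty) = 0.3·0.7368 / (0.3·0.7368 + 0.75·0.2632) ≈ 0.5283
After 'high': P(faulty) = 0.7·0.5283 / (0.7·0.5283 + 0.25·0.4717) ≈ 0.7582

0.758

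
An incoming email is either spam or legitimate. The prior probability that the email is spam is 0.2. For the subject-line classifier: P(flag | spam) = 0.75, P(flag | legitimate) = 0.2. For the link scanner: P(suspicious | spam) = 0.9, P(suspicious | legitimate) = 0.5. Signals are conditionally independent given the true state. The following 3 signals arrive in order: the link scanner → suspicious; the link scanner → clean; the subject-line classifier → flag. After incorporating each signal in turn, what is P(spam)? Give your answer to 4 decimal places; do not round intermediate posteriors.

0.2523

After the link scanner='suspicious': P(spam) = 0.9·0.2000 / (0.9·0.2000 + 0.5·0.8000) ≈ 0.3103
After the link scanner='clean': P(spam) = 0.1·0.3103 / (0.1·0.3103 + 0.5·0.6897) ≈ 0.0826
After the subject-line classifier='flag': P(spam) = 0.75·0.0826 / (0.75·0.0826 + 0.2·0.9174) ≈ 0.2523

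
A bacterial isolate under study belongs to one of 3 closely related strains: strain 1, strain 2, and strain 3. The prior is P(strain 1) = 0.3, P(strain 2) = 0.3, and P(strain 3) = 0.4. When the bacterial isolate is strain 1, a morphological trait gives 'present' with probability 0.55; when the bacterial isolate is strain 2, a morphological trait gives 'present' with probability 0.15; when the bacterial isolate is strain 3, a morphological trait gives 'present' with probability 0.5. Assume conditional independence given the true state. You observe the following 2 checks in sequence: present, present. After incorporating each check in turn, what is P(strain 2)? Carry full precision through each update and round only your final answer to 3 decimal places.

0.034

Each posterior becomes the prior for the next update.
After 'present': normaliser = 0.55·0.3000 + 0.15·0.3000 + 0.5·0.4000; P(strain 1) ≈ 0.4024, P(strain 2) ≈ 0.1098, P(strain 3) ≈ 0.4878
After 'present': normaliser = 0.55·0.4024 + 0.15·0.1098 + 0.5·0.4878; P(strain 1) ≈ 0.4595, P(strain 2) ≈ 0.0342, P(strain 3) ≈ 0.5063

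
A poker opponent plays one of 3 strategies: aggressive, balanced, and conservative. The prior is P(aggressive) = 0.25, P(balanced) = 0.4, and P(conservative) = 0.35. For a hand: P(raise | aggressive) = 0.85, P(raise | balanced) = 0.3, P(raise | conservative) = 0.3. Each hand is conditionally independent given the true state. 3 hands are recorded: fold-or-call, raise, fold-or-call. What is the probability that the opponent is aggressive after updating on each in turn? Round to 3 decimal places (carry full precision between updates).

After 'fold-or-call': normaliser = 0.15·0.2500 + 0.7·0.4000 + 0.7·0.3500; P(aggressive) ≈ 0.0667, P(balanced) ≈ 0.4978, P(conservative) ≈ 0.4356
After 'raise': normaliser = 0.85·0.0667 + 0.3·0.4978 + 0.3·0.4356; P(aggressive) ≈ 0.1683, P(balanced) ≈ 0.4436, P(conservative) ≈ 0.3881
After 'fold-or-call': normaliser = 0.15·0.1683 + 0.7·0.4436 + 0.7·0.3881; P(aggressive) ≈ 0.0416, P(balanced) ≈ 0.5112, P(conservative) ≈ 0.4473

0.042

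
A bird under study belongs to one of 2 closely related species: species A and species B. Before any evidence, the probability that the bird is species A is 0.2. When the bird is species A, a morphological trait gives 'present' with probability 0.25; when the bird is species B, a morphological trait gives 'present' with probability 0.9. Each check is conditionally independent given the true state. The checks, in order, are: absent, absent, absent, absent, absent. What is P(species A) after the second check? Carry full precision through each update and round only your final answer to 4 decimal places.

0.9336

Each posterior becomes the prior for the next update.
After 'absent': P(species A) = 0.75·0.2000 / (0.75·0.2000 + 0.1·0.8000) ≈ 0.6522
After 'absent': P(species A) = 0.75·0.6522 / (0.75·0.6522 + 0.1·0.3478) ≈ 0.9336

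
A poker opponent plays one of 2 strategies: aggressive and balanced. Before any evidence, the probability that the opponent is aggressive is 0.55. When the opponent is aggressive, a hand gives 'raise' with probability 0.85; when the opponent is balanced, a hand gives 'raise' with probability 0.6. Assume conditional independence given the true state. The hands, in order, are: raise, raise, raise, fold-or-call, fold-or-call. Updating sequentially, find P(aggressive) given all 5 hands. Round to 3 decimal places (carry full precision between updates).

After 'raise': P(aggressive) = 0.85·0.5500 / (0.85·0.5500 + 0.6·0.4500) ≈ 0.6339
After 'raise': P(aggressive) = 0.85·0.6339 / (0.85·0.6339 + 0.6·0.3661) ≈ 0.7104
After 'raise': P(aggressive) = 0.85·0.7104 / (0.85·0.7104 + 0.6·0.2896) ≈ 0.7765
After 'fold-or-call': P(aggressive) = 0.15·0.7765 / (0.15·0.7765 + 0.4·0.2235) ≈ 0.5658
After 'fold-or-call': P(aggressive) = 0.15·0.5658 / (0.15·0.5658 + 0.4·0.4342) ≈ 0.3283

0.328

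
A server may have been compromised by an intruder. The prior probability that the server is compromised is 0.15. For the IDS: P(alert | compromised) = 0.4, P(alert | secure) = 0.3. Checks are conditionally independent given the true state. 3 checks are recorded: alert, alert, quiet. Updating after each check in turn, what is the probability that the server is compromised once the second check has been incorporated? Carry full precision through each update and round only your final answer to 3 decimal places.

0.239

After 'alert': P(compromised) = 0.4·0.1500 / (0.4·0.1500 + 0.3·0.8500) ≈ 0.1905
After 'alert': P(compromised) = 0.4·0.1905 / (0.4·0.1905 + 0.3·0.8095) ≈ 0.2388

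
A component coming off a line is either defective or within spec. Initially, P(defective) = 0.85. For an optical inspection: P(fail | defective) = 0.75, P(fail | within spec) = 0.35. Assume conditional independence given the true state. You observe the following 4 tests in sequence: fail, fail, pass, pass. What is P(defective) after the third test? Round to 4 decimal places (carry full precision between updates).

0.9092

After 'fail': P(defective) = 0.75·0.8500 / (0.75·0.8500 + 0.35·0.1500) ≈ 0.9239
After 'fail': P(defective) = 0.75·0.9239 / (0.75·0.9239 + 0.35·0.0761) ≈ 0.9630
After 'pass': P(defective) = 0.25·0.9630 / (0.25·0.9630 + 0.65·0.0370) ≈ 0.9092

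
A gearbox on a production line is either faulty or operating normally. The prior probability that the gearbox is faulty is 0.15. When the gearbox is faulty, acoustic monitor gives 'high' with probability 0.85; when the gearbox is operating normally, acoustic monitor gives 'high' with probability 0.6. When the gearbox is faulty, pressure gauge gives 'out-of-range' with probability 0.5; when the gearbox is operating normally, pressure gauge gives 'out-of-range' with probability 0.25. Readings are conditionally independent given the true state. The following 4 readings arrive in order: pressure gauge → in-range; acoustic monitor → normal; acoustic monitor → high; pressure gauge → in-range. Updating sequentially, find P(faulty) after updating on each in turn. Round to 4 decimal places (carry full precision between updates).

Apply Bayes' rule sequentially, carrying P(faulty) forward.
After pressure gauge='in-range': P(faulty) = 0.5·0.1500 / (0.5·0.1500 + 0.75·0.8500) ≈ 0.1053
After acoustic monitor='normal': P(faulty) = 0.15·0.1053 / (0.15·0.1053 + 0.4·0.8947) ≈ 0.0423
After acoustic monitor='high': P(faulty) = 0.85·0.0423 / (0.85·0.0423 + 0.6·0.9577) ≈ 0.0588
After pressure gauge='in-range': P(faulty) = 0.5·0.0588 / (0.5·0.0588 + 0.75·0.9412) ≈ 0.0400

0.0400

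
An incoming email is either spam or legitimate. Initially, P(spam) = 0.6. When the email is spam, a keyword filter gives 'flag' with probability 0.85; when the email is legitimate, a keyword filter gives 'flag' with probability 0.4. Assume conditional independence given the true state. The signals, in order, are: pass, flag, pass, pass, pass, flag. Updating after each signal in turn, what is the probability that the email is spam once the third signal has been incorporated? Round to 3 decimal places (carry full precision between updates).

Apply Bayes' rule sequentially, carrying P(spam) forward.
After 'pass': P(spam) = 0.15·0.6000 / (0.15·0.6000 + 0.6·0.4000) ≈ 0.2727
After 'flag': P(spam) = 0.85·0.2727 / (0.85·0.2727 + 0.4·0.7273) ≈ 0.4435
After 'pass': P(spam) = 0.15·0.4435 / (0.15·0.4435 + 0.6·0.5565) ≈ 0.1661

0.166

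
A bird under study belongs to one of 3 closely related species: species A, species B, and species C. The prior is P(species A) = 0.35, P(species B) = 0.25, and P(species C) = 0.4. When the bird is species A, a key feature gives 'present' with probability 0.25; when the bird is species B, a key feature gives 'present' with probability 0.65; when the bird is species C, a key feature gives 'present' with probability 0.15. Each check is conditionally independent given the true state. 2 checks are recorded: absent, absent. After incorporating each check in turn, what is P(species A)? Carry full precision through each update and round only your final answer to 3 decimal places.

Apply Bayes' rule sequentially, carrying P(species A) forward.
After 'absent': normaliser = 0.75·0.3500 + 0.35·0.2500 + 0.85·0.4000; P(species A) ≈ 0.3804, P(species B) ≈ 0.1268, P(species C) ≈ 0.4928
After 'absent': normaliser = 0.75·0.3804 + 0.35·0.1268 + 0.85·0.4928; P(species A) ≈ 0.3812, P(species B) ≈ 0.0593, P(species C) ≈ 0.5595

0.381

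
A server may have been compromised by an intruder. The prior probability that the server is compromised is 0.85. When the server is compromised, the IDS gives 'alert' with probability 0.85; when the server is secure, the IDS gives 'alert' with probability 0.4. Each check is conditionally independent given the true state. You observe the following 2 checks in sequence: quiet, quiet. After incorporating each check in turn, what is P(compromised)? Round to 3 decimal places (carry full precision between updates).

0.262

After 'quiet': P(compromised) = 0.15·0.8500 / (0.15·0.8500 + 0.6·0.1500) ≈ 0.5862
After 'quiet': P(compromised) = 0.15·0.5862 / (0.15·0.5862 + 0.6·0.4138) ≈ 0.2615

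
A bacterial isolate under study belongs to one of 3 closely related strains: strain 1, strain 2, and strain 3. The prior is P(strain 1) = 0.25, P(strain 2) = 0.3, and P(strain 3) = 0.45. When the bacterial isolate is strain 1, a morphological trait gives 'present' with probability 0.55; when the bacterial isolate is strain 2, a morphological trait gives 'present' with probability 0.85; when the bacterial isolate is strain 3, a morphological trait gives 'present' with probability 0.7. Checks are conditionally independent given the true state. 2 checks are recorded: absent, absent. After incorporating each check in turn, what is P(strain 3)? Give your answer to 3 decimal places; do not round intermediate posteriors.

Each posterior becomes the prior for the next update.
After 'absent': normaliser = 0.45·0.2500 + 0.15·0.3000 + 0.3·0.4500; P(strain 1) ≈ 0.3846, P(strain 2) ≈ 0.1538, P(strain 3) ≈ 0.4615
After 'absent': normaliser = 0.45·0.3846 + 0.15·0.1538 + 0.3·0.4615; P(strain 1) ≈ 0.5172, P(strain 2) ≈ 0.0690, P(strain 3) ≈ 0.4138

0.414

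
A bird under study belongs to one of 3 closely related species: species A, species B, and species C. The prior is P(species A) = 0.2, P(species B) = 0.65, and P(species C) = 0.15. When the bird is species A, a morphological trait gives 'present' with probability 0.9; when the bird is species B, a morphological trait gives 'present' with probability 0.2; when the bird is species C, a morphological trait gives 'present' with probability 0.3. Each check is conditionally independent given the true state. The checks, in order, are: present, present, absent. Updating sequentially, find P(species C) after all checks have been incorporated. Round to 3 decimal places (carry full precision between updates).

0.203

Each posterior becomes the prior for the next update.
After 'present': normaliser = 0.9·0.2000 + 0.2·0.6500 + 0.3·0.1500; P(species A) ≈ 0.5070, P(species B) ≈ 0.3662, P(species C) ≈ 0.1268
After 'present': normaliser = 0.9·0.5070 + 0.2·0.3662 + 0.3·0.1268; P(species A) ≈ 0.8040, P(species B) ≈ 0.1290, P(species C) ≈ 0.0670
After 'absent': normaliser = 0.1·0.8040 + 0.8·0.1290 + 0.7·0.0670; P(species A) ≈ 0.3488, P(species B) ≈ 0.4478, P(species C) ≈ 0.2034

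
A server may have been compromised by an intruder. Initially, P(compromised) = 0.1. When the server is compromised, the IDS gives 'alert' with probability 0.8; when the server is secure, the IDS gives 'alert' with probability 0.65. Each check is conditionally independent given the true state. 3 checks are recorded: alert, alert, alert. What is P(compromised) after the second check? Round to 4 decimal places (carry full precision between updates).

0.1441

Apply Bayes' rule sequentially, carrying P(compromised) forward.
After 'alert': P(compromised) = 0.8·0.1000 / (0.8·0.1000 + 0.65·0.9000) ≈ 0.1203
After 'alert': P(compromised) = 0.8·0.1203 / (0.8·0.1203 + 0.65·0.8797) ≈ 0.1441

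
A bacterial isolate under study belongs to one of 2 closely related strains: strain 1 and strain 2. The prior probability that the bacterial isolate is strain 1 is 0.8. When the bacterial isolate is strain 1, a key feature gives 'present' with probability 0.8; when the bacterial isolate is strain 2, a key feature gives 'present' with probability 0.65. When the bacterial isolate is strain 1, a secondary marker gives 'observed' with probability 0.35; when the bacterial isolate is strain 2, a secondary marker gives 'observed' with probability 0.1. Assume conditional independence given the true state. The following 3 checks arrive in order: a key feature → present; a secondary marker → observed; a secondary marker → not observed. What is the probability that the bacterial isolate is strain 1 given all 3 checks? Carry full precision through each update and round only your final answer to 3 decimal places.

0.926

Apply Bayes' rule sequentially, carrying P(strain 1) forward.
After a key feature='present': P(strain 1) = 0.8·0.8000 / (0.8·0.8000 + 0.65·0.2000) ≈ 0.8312
After a secondary marker='observed': P(strain 1) = 0.35·0.8312 / (0.35·0.8312 + 0.1·0.1688) ≈ 0.9451
After a secondary marker='not observed': P(strain 1) = 0.65·0.9451 / (0.65·0.9451 + 0.9·0.0549) ≈ 0.9256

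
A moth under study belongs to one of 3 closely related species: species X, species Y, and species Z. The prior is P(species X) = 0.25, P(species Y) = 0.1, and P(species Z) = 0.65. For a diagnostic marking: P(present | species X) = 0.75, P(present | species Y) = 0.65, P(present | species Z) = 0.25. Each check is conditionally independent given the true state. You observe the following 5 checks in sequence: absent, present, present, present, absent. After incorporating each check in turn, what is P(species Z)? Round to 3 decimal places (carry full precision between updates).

After 'absent': normaliser = 0.25·0.2500 + 0.35·0.1000 + 0.75·0.6500; P(species X) ≈ 0.1068, P(species Y) ≈ 0.0598, P(species Z) ≈ 0.8333
After 'present': normaliser = 0.75·0.1068 + 0.65·0.0598 + 0.25·0.8333; P(species X) ≈ 0.2448, P(species Y) ≈ 0.1188, P(species Z) ≈ 0.6364
After 'present': normaliser = 0.75·0.2448 + 0.65·0.1188 + 0.25·0.6364; P(species X) ≈ 0.4372, P(species Y) ≈ 0.1839, P(species Z) ≈ 0.3789
After 'present': normaliser = 0.75·0.4372 + 0.65·0.1839 + 0.25·0.3789; P(species X) ≈ 0.6048, P(species Y) ≈ 0.2205, P(species Z) ≈ 0.1747
After 'absent': normaliser = 0.25·0.6048 + 0.35·0.2205 + 0.75·0.1747; P(species X) ≈ 0.4207, P(species Y) ≈ 0.2147, P(species Z) ≈ 0.3646

0.365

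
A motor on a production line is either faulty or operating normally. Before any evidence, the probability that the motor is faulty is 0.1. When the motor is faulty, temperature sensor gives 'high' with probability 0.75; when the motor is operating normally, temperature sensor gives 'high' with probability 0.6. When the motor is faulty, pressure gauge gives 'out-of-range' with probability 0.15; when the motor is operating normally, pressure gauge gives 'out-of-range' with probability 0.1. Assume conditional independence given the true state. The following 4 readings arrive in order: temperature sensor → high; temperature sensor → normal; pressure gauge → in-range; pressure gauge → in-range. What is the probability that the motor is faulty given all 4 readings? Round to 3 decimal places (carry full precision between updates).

0.072

After temperature sensor='high': P(faulty) = 0.75·0.1000 / (0.75·0.1000 + 0.6·0.9000) ≈ 0.1220
After temperature sensor='normal': P(faulty) = 0.25·0.1220 / (0.25·0.1220 + 0.4·0.8780) ≈ 0.0799
After pressure gauge='in-range': P(faulty) = 0.85·0.0799 / (0.85·0.0799 + 0.9·0.9201) ≈ 0.0758
After pressure gauge='in-range': P(faulty) = 0.85·0.0758 / (0.85·0.0758 + 0.9·0.9242) ≈ 0.0719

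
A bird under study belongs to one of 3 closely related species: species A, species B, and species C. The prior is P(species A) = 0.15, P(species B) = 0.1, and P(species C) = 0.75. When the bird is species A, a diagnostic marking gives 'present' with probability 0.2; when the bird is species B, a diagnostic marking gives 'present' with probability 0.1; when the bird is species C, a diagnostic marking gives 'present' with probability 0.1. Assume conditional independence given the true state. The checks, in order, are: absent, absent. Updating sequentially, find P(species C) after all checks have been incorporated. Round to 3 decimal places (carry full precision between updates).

0.774

After 'absent': normaliser = 0.8·0.1500 + 0.9·0.1000 + 0.9·0.7500; P(species A) ≈ 0.1356, P(species B) ≈ 0.1017, P(species C) ≈ 0.7627
After 'absent': normaliser = 0.8·0.1356 + 0.9·0.1017 + 0.9·0.7627; P(species A) ≈ 0.1224, P(species B) ≈ 0.1033, P(species C) ≈ 0.7744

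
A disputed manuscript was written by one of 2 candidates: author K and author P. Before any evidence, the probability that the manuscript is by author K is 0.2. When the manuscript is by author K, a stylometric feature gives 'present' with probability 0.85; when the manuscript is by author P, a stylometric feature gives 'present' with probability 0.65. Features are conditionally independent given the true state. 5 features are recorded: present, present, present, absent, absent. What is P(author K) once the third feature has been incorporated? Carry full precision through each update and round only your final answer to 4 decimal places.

Each posterior becomes the prior for the next update.
After 'present': P(author K) = 0.85·0.2000 / (0.85·0.2000 + 0.65·0.8000) ≈ 0.2464
After 'present': P(author K) = 0.85·0.2464 / (0.85·0.2464 + 0.65·0.7536) ≈ 0.2995
After 'present': P(author K) = 0.85·0.2995 / (0.85·0.2995 + 0.65·0.7005) ≈ 0.3586

0.3586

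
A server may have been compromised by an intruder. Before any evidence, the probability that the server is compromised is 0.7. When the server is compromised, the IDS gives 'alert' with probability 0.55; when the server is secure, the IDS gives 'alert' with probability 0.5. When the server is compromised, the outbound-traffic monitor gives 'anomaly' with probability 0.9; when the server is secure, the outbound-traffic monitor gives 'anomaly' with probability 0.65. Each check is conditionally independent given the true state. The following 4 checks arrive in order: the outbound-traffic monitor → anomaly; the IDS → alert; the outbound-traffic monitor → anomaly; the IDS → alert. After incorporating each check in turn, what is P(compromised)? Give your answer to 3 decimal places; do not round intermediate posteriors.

0.844

After the outbound-traffic monitor='anomaly': P(compromised) = 0.9·0.7000 / (0.9·0.7000 + 0.65·0.3000) ≈ 0.7636
After the IDS='alert': P(compromised) = 0.55·0.7636 / (0.55·0.7636 + 0.5·0.2364) ≈ 0.7804
After the outbound-traffic monitor='anomaly': P(compromised) = 0.9·0.7804 / (0.9·0.7804 + 0.65·0.2196) ≈ 0.8311
After the IDS='alert': P(compromised) = 0.55·0.8311 / (0.55·0.8311 + 0.5·0.1689) ≈ 0.8441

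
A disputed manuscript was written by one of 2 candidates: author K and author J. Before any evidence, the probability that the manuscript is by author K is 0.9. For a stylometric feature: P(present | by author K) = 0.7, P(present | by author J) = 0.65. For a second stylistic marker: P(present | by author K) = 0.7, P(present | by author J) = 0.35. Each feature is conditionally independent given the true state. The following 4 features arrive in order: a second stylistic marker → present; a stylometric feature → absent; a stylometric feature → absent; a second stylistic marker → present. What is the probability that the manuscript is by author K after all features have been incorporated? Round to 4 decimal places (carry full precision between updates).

0.9636

Apply Bayes' rule sequentially, carrying P(author K) forward.
After a second stylistic marker='present': P(author K) = 0.7·0.9000 / (0.7·0.9000 + 0.35·0.1000) ≈ 0.9474
After a stylometric feature='absent': P(author K) = 0.3·0.9474 / (0.3·0.9474 + 0.35·0.0526) ≈ 0.9391
After a stylometric feature='absent': P(author K) = 0.3·0.9391 / (0.3·0.9391 + 0.35·0.0609) ≈ 0.9297
After a second stylistic marker='present': P(author K) = 0.7·0.9297 / (0.7·0.9297 + 0.35·0.0703) ≈ 0.9636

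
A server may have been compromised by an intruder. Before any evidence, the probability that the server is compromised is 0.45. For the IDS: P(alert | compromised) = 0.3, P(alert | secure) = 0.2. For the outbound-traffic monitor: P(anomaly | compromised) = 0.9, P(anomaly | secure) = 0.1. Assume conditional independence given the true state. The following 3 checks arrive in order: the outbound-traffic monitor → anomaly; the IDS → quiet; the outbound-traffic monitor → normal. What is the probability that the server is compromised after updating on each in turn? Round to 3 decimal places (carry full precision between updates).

0.417

After the outbound-traffic monitor='anomaly': P(compromised) = 0.9·0.4500 / (0.9·0.4500 + 0.1·0.5500) ≈ 0.8804
After the IDS='quiet': P(compromised) = 0.7·0.8804 / (0.7·0.8804 + 0.8·0.1196) ≈ 0.8656
After the outbound-traffic monitor='normal': P(compromised) = 0.1·0.8656 / (0.1·0.8656 + 0.9·0.1344) ≈ 0.4172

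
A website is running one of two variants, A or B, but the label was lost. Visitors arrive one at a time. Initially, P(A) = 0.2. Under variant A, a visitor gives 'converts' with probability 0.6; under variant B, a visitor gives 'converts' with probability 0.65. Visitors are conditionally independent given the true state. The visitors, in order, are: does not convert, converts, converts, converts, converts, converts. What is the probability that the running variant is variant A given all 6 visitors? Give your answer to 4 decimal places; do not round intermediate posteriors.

0.1607

After 'does not convert': P(A) = 0.4·0.2000 / (0.4·0.2000 + 0.35·0.8000) ≈ 0.2222
After 'converts': P(A) = 0.6·0.2222 / (0.6·0.2222 + 0.65·0.7778) ≈ 0.2087
After 'converts': P(A) = 0.6·0.2087 / (0.6·0.2087 + 0.65·0.7913) ≈ 0.1958
After 'converts': P(A) = 0.6·0.1958 / (0.6·0.1958 + 0.65·0.8042) ≈ 0.1835
After 'converts': P(A) = 0.6·0.1835 / (0.6·0.1835 + 0.65·0.8165) ≈ 0.1718
After 'converts': P(A) = 0.6·0.1718 / (0.6·0.1718 + 0.65·0.8282) ≈ 0.1607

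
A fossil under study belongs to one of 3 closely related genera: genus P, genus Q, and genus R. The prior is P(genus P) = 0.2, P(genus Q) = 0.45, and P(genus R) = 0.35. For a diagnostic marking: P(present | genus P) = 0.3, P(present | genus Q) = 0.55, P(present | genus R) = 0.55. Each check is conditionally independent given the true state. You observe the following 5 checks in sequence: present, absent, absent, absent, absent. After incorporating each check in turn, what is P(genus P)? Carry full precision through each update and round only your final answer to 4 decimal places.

Apply Bayes' rule sequentially, carrying P(genus P) forward.
After 'present': normaliser = 0.3·0.2000 + 0.55·0.4500 + 0.55·0.3500; P(genus P) ≈ 0.1200, P(genus Q) ≈ 0.4950, P(genus R) ≈ 0.3850
After 'absent': normaliser = 0.7·0.1200 + 0.45·0.4950 + 0.45·0.3850; P(genus P) ≈ 0.1750, P(genus Q) ≈ 0.4641, P(genus R) ≈ 0.3609
After 'absent': normaliser = 0.7·0.1750 + 0.45·0.4641 + 0.45·0.3609; P(genus P) ≈ 0.2481, P(genus Q) ≈ 0.4229, P(genus R) ≈ 0.3290
After 'absent': normaliser = 0.7·0.2481 + 0.45·0.4229 + 0.45·0.3290; P(genus P) ≈ 0.3392, P(genus Q) ≈ 0.3717, P(genus R) ≈ 0.2891
After 'absent': normaliser = 0.7·0.3392 + 0.45·0.3717 + 0.45·0.2891; P(genus P) ≈ 0.4440, P(genus Q) ≈ 0.3128, P(genus R) ≈ 0.2433

0.4440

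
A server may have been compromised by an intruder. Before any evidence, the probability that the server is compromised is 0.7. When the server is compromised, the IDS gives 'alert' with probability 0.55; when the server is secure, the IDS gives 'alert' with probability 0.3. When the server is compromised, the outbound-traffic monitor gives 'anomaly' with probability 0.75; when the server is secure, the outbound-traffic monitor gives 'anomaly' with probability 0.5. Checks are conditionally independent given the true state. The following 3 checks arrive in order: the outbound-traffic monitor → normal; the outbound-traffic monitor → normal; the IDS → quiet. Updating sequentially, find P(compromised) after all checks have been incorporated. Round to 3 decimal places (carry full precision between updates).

After the outbound-traffic monitor='normal': P(compromised) = 0.25·0.7000 / (0.25·0.7000 + 0.5·0.3000) ≈ 0.5385
After the outbound-traffic monitor='normal': P(compromised) = 0.25·0.5385 / (0.25·0.5385 + 0.5·0.4615) ≈ 0.3684
After the IDS='quiet': P(compromised) = 0.45·0.3684 / (0.45·0.3684 + 0.7·0.6316) ≈ 0.2727

0.273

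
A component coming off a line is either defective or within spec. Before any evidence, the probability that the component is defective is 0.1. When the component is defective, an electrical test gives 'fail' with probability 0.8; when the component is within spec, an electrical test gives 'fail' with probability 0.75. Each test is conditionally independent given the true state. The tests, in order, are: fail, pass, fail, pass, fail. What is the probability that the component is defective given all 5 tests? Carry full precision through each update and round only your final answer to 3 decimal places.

After 'fail': P(defective) = 0.8·0.1000 / (0.8·0.1000 + 0.75·0.9000) ≈ 0.1060
After 'pass': P(defective) = 0.2·0.1060 / (0.2·0.1060 + 0.25·0.8940) ≈ 0.0866
After 'fail': P(defective) = 0.8·0.0866 / (0.8·0.0866 + 0.75·0.9134) ≈ 0.0918
After 'pass': P(defective) = 0.2·0.0918 / (0.2·0.0918 + 0.25·0.9082) ≈ 0.0749
After 'fail': P(defective) = 0.8·0.0749 / (0.8·0.0749 + 0.75·0.9251) ≈ 0.0794

0.079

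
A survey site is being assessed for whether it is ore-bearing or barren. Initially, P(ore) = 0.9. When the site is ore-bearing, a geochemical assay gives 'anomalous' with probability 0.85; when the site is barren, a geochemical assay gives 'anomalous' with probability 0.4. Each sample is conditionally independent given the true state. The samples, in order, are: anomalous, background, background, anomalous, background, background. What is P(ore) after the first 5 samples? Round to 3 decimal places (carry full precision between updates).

0.388

Apply Bayes' rule sequentially, carrying P(ore) forward.
After 'anomalous': P(ore) = 0.85·0.9000 / (0.85·0.9000 + 0.4·0.1000) ≈ 0.9503
After 'background': P(ore) = 0.15·0.9503 / (0.15·0.9503 + 0.6·0.0497) ≈ 0.8270
After 'background': P(ore) = 0.15·0.8270 / (0.15·0.8270 + 0.6·0.1730) ≈ 0.5445
After 'anomalous': P(ore) = 0.85·0.5445 / (0.85·0.5445 + 0.4·0.4555) ≈ 0.7175
After 'background': P(ore) = 0.15·0.7175 / (0.15·0.7175 + 0.6·0.2825) ≈ 0.3884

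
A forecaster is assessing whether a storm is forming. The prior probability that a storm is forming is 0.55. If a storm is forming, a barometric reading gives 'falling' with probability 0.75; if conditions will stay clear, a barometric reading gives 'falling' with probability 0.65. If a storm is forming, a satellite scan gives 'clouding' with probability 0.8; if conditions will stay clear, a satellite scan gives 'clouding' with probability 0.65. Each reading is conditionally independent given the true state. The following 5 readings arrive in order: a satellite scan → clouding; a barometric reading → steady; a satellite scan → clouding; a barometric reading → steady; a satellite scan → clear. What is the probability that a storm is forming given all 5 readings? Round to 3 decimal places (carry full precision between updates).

0.351

After a satellite scan='clouding': P(storm) = 0.8·0.5500 / (0.8·0.5500 + 0.65·0.4500) ≈ 0.6007
After a barometric reading='steady': P(storm) = 0.25·0.6007 / (0.25·0.6007 + 0.35·0.3993) ≈ 0.5180
After a satellite scan='clouding': P(storm) = 0.8·0.5180 / (0.8·0.5180 + 0.65·0.4820) ≈ 0.5694
After a barometric reading='steady': P(storm) = 0.25·0.5694 / (0.25·0.5694 + 0.35·0.4306) ≈ 0.4858
After a satellite scan='clear': P(storm) = 0.2·0.4858 / (0.2·0.4858 + 0.35·0.5142) ≈ 0.3506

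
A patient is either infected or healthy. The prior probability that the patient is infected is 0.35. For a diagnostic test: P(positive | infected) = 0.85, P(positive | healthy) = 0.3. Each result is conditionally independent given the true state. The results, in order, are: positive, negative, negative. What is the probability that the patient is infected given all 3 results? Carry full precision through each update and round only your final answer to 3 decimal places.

0.065

After 'positive': P(infected) = 0.85·0.3500 / (0.85·0.3500 + 0.3·0.6500) ≈ 0.6041
After 'negative': P(infected) = 0.15·0.6041 / (0.15·0.6041 + 0.7·0.3959) ≈ 0.2464
After 'negative': P(infected) = 0.15·0.2464 / (0.15·0.2464 + 0.7·0.7536) ≈ 0.0655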